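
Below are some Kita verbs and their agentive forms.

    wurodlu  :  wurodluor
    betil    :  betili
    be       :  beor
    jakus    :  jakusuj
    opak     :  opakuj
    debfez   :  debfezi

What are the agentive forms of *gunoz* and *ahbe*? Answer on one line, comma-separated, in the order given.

gunozi, ahbeor

Looking at the final sound of each stem: -uj when the stem ends in a voiceless consonant (*jakus*, *opak*); -i when the stem ends in a voiced consonant (*betil*, *debfez*); -or when the stem ends in a vowel (*wurodlu*, *be*).
*gunoz* — final sound /z/ (a voiced consonant) → -i → *gunozi*.
Since the final sound of *ahbe* is /e/ (a vowel), it takes -or, giving *ahbeor*.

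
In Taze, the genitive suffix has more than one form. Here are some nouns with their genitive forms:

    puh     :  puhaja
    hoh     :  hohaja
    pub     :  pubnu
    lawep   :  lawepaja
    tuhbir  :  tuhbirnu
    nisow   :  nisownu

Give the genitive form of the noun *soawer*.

The suffix is conditioned by the final consonant: -aja when the stem ends in a voiceless consonant (*puh*, *hoh*, *lawep*); -nu when the stem ends in a voiced consonant (*pub*, *tuhbir*, *nisow*).
The final consonant of *soawer* is /r/, which is voiced, so the suffix is -nu, giving *soawernu*.

soawernu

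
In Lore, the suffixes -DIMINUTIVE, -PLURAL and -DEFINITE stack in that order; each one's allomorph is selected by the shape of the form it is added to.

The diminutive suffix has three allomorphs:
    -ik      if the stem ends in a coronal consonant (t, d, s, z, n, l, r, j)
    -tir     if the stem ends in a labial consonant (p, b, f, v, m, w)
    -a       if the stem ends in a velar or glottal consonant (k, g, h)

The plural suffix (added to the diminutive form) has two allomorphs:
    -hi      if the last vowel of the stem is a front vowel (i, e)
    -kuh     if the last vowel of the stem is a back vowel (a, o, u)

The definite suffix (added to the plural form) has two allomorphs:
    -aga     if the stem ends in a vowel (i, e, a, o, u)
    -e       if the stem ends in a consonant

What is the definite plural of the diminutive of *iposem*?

iposemtirhiaga

*iposem*: final consonant = /m/, labial → -tir → *iposemtir*.
The last vowel of the diminutive form *iposemtir* is /i/, which is a front vowel, so the plural suffix is -hi, giving *iposemtirhi*.
Since the final sound of the plural form *iposemtirhi* is /i/ (a vowel), it takes -aga, giving *iposemtirhiaga*.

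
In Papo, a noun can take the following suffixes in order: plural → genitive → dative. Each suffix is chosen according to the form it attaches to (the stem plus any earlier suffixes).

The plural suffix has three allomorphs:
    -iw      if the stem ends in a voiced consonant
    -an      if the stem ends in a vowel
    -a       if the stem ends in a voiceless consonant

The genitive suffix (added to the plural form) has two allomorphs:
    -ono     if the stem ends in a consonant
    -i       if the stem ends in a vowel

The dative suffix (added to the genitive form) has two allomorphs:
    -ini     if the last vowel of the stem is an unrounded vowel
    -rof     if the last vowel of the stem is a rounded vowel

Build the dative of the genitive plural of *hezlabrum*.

The final sound of *hezlabrum* is /m/, which is a voiced consonant, so the plural suffix is -iw, giving *hezlabrumiw*.
The final sound of the plural form *hezlabrumiw* is /w/, which is a consonant, so the genitive suffix is -ono, giving *hezlabrumiwono*.
The last vowel of the genitive form *hezlabrumiwono* is /o/, which is a rounded vowel, so the dative suffix is -rof, giving *hezlabrumiwonorof*.

hezlabrumiwonorof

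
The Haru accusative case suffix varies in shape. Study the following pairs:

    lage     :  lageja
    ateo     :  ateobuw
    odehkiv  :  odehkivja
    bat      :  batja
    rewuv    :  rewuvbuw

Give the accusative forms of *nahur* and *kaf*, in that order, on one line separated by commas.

nahurbuw, kafja

The alternation tracks the last vowel of the stem — -buw when the last vowel of the stem is a rounded vowel (*ateo*, *rewuv*); -ja when the last vowel of the stem is an unrounded vowel (*lage*, *odehkiv*, *bat*).
*nahur* — last vowel /u/ (a rounded vowel) → -buw → *nahurbuw*.
*kaf*: last vowel = /a/, an unrounded vowel → -ja → *kafja*.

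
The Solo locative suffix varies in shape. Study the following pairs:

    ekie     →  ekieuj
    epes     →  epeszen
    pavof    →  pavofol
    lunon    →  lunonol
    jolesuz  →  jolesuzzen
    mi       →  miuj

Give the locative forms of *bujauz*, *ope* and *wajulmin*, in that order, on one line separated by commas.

Looking at the final sound of each stem: -zen when the stem ends in a sibilant (*epes*, *jolesuz*); -ol when the stem ends in a non-sibilant consonant (*pavof*, *lunon*); -uj when the stem ends in a vowel (*ekie*, *mi*).
*bujauz* — final sound /z/ (a sibilant) → -zen → *bujauzzen*.
*ope*: final sound = /e/, a vowel → -uj → *opeuj*.
Since the final sound of *wajulmin* is /n/ (a non-sibilant consonant), it takes -ol, giving *wajulminol*.

bujauzzen, opeuj, wajulminol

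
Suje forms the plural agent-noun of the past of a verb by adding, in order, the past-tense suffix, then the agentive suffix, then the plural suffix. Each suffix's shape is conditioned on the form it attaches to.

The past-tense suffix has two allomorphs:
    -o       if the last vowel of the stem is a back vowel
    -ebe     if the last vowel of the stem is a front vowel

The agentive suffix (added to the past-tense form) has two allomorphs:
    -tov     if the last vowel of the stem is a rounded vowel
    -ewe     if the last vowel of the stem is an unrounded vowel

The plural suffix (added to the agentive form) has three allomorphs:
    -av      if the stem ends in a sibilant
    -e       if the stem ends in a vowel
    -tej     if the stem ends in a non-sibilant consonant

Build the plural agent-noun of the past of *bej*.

bejebeewee

The last vowel of *bej* is /e/, which is a front vowel, so the past-tense suffix is -ebe, giving *bejebe*.
The past-tense form *bejebe* — last vowel /e/ (an unrounded vowel) → -ewe → *bejebeewe*.
The final sound of the agentive form *bejebeewe* is /e/, which is a vowel, so the plural suffix is -e, giving *bejebeewee*.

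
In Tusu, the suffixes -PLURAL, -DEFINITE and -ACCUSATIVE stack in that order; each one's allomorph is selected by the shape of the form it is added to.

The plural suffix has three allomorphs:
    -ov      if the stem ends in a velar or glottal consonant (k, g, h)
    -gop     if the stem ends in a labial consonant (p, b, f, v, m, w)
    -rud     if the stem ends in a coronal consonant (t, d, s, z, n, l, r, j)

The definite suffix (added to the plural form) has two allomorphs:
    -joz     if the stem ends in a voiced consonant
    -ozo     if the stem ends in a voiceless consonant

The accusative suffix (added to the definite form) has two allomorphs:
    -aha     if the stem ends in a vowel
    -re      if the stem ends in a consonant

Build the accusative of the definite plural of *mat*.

matrudjozre

The final consonant of *mat* is /t/, which is coronal, so the plural suffix is -rud, giving *matrud*.
The final consonant of the plural form *matrud* is /d/, which is voiced, so the definite suffix is -joz, giving *matrudjoz*.
Since the final sound of the definite form *matrudjoz* is /z/ (a consonant), it takes -re, giving *matrudjozre*.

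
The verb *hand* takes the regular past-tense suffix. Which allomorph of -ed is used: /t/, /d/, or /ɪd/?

/ɪd/

The stem *hand* ends in /t/ or /d/.
The -ed suffix is realized as /ɪd/ after /t, d/; as /t/ after other voiceless consonants; and as /d/ after other voiced sounds.
So -ed on *hand* is pronounced /ɪd/.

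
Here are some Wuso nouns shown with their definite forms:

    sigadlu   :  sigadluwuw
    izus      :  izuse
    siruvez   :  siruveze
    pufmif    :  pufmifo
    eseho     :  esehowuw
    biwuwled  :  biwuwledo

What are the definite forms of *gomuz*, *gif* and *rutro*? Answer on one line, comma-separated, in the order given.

The pattern is sibilance of the final sound: -e when the stem ends in a sibilant (*izus*, *siruvez*); -o when the stem ends in a non-sibilant consonant (*pufmif*, *biwuwled*); -wuw when the stem ends in a vowel (*sigadlu*, *eseho*).
*gomuz* — final sound /z/ (a sibilant) → -e → *gomuze*.
*gif* — final sound /f/ (a non-sibilant consonant) → -o → *gifo*.
*rutro* — final sound /o/ (a vowel) → -wuw → *rutrowuw*.

gomuze, gifo, rutrowuw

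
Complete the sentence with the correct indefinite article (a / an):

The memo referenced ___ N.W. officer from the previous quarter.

The indefinite article is chosen by the initial *sound* of the following word, not its spelling.
The initialism *N.W.* is read letter by letter; the first letter, N, is pronounced /ɛn/, which begins with a vowel sound.
So the article is *an*: The memo referenced an N.W. officer from the previous quarter.

an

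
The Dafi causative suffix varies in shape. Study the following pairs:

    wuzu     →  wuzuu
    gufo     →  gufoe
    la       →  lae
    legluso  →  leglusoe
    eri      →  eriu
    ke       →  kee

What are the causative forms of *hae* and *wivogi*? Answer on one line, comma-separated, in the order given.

haee, wivogiu

The suffix is conditioned by the last vowel: -u when the last vowel of the stem is a high vowel (*wuzu*, *eri*); -e when the last vowel of the stem is a non-high vowel (*gufo*, *la*, *legluso*, *ke*).
*hae*: last vowel = /e/, a non-high vowel → -e → *haee*.
Since the last vowel of *wivogi* is /i/ (a high vowel), it takes -u, giving *wivogiu*.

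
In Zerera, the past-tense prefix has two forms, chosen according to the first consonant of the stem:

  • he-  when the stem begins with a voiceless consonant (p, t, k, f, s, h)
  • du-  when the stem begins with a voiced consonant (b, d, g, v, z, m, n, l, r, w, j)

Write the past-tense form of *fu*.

hefu

*fu*: first consonant = /f/, voiceless → he- → *hefu*.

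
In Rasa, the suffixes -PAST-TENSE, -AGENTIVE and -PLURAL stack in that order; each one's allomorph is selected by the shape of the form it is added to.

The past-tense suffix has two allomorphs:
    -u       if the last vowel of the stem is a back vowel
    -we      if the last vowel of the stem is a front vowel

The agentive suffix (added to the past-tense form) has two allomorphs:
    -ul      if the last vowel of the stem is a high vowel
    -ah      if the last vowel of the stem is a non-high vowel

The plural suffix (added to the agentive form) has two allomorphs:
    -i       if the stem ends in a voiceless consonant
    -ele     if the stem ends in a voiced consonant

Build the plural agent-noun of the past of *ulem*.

ulemweahi

*ulem* — last vowel /e/ (a front vowel) → -we → *ulemwe*.
Since the last vowel of the past-tense form *ulemwe* is /e/ (a non-high vowel), it takes -ah, giving *ulemweah*.
The agentive form *ulemweah* — final consonant /h/ (voiceless) → -i → *ulemweahi*.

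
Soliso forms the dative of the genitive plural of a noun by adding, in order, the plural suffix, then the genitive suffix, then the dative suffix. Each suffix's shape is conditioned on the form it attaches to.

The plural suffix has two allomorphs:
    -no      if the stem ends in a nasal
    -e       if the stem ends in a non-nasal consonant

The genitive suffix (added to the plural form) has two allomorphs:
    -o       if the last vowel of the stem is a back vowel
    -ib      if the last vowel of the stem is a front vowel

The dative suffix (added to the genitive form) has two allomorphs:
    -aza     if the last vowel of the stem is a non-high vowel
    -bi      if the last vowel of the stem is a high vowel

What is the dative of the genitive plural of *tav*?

taveibbi

*tav*: final consonant = /v/, non-nasal → -e → *tave*.
Since the last vowel of the plural form *tave* is /e/ (a front vowel), it takes -ib, giving *taveib*.
The genitive form *taveib* — last vowel /i/ (a high vowel) → -bi → *taveibbi*.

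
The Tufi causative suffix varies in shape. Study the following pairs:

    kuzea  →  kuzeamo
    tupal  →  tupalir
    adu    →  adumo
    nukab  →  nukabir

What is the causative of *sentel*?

sentelir

The alternation tracks the final sound of the stem — -ir when the stem ends in a consonant (*tupal*, *nukab*); -mo when the stem ends in a vowel (*kuzea*, *adu*).
Since the final sound of *sentel* is /l/ (a consonant), it takes -ir, giving *sentelir*.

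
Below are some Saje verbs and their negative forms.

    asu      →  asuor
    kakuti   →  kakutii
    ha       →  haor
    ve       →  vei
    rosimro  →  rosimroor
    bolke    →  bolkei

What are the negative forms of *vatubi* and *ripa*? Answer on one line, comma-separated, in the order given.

vatubii, ripaor

Looking at the last vowel of each stem: -i when the last vowel of the stem is a front vowel (*kakuti*, *ve*, *bolke*); -or when the last vowel of the stem is a back vowel (*asu*, *ha*, *rosimro*).
The last vowel of *vatubi* is /i/, which is a front vowel, so the suffix is -i, giving *vatubii*.
*ripa* — last vowel /a/ (a back vowel) → -or → *ripaor*.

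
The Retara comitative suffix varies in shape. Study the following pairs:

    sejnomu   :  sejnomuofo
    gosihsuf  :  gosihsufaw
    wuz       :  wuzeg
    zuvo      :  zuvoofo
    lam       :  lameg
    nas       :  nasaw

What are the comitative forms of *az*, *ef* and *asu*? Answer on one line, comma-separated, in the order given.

azeg, efaw, asuofo

The pattern is voicing of the final sound: -aw when the stem ends in a voiceless consonant (*gosihsuf*, *nas*); -eg when the stem ends in a voiced consonant (*wuz*, *lam*); -ofo when the stem ends in a vowel (*sejnomu*, *zuvo*).
*az* — final sound /z/ (a voiced consonant) → -eg → *azeg*.
*ef*: final sound = /f/, a voiceless consonant → -aw → *efaw*.
*asu* — final sound /u/ (a vowel) → -ofo → *asuofo*.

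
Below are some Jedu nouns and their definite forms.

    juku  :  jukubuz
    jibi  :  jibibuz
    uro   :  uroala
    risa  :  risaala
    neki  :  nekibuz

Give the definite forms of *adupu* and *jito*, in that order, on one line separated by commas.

Looking at the last vowel of each stem: -buz when the last vowel of the stem is a high vowel (*juku*, *jibi*, *neki*); -ala when the last vowel of the stem is a non-high vowel (*uro*, *risa*).
Since the last vowel of *adupu* is /u/ (a high vowel), it takes -buz, giving *adupubuz*.
*jito*: last vowel = /o/, a non-high vowel → -ala → *jitoala*.

adupubuz, jitoala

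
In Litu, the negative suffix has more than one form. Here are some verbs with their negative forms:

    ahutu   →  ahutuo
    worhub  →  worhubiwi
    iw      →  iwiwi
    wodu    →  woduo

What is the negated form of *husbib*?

husbibiwi

The pattern is consonant vs. vowel: -iwi when the stem ends in a consonant (*worhub*, *iw*); -o when the stem ends in a vowel (*ahutu*, *wodu*).
Since the final sound of *husbib* is /b/ (a consonant), it takes -iwi, giving *husbibiwi*.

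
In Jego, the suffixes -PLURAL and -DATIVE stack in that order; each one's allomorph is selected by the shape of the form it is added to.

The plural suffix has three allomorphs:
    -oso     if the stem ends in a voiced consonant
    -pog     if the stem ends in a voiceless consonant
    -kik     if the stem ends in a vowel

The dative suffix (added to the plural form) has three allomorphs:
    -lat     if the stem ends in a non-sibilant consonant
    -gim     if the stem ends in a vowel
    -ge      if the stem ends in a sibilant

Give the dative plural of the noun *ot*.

*ot*: final sound = /t/, a voiceless consonant → -pog → *otpog*.
The final sound of the plural form *otpog* is /g/, which is a non-sibilant consonant, so the dative suffix is -lat, giving *otpoglat*.

otpoglat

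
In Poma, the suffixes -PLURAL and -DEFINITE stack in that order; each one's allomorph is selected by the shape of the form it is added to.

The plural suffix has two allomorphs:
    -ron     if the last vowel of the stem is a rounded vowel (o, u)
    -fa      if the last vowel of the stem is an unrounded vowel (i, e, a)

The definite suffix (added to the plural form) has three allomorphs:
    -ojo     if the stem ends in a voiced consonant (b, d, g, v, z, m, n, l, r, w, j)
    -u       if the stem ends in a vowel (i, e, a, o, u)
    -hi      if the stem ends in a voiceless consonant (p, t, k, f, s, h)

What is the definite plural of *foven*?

fovenfau

*foven* — last vowel /e/ (an unrounded vowel) → -fa → *fovenfa*.
The final sound of the plural form *fovenfa* is /a/, which is a vowel, so the definite suffix is -u, giving *fovenfau*.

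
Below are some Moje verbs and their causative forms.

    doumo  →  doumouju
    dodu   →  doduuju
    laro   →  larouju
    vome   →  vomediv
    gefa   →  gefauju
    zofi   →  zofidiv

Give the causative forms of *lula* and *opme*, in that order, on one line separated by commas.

lulauju, opmediv

Looking at the last vowel of each stem: -div when the last vowel of the stem is a front vowel (*vome*, *zofi*); -uju when the last vowel of the stem is a back vowel (*doumo*, *dodu*, *laro*, *gefa*).
The last vowel of *lula* is /a/, which is a back vowel, so the suffix is -uju, giving *lulauju*.
The last vowel of *opme* is /e/, which is a front vowel, so the suffix is -div, giving *opmediv*.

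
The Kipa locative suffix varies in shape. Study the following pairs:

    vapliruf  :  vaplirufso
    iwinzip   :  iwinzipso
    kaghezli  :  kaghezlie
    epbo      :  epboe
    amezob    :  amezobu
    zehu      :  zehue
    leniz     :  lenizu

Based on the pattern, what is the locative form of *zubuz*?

zubuzu

The pattern is voicing of the final sound: -so when the stem ends in a voiceless consonant (*vapliruf*, *iwinzip*); -u when the stem ends in a voiced consonant (*amezob*, *leniz*); -e when the stem ends in a vowel (*kaghezli*, *epbo*, *zehu*).
The final sound of *zubuz* is /z/, which is a voiced consonant, so the suffix is -u, giving *zubuzu*.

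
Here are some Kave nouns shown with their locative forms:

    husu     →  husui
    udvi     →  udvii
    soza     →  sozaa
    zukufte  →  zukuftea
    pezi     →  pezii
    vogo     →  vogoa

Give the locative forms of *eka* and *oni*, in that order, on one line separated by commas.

The alternation tracks the last vowel of the stem — -i when the last vowel of the stem is a high vowel (*husu*, *udvi*, *pezi*); -a when the last vowel of the stem is a non-high vowel (*soza*, *zukufte*, *vogo*).
*eka* — last vowel /a/ (a non-high vowel) → -a → *ekaa*.
*oni* — last vowel /i/ (a high vowel) → -i → *onii*.

ekaa, onii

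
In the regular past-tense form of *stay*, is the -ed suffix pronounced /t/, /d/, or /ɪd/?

/d/

The stem *stay* ends in a voiced sound other than /d/.
The -ed suffix is realized as /ɪd/ after /t, d/; as /t/ after other voiceless consonants; and as /d/ after other voiced sounds.
So -ed on *stay* is pronounced /d/.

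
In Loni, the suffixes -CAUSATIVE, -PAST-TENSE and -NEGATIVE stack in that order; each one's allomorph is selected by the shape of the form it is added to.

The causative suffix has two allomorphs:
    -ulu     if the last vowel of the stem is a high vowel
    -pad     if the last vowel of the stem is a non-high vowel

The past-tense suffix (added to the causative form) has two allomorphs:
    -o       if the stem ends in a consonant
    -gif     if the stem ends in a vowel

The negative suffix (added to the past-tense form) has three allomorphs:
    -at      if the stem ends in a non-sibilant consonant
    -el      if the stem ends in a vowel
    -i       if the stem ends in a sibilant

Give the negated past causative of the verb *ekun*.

*ekun*: last vowel = /u/, a high vowel → -ulu → *ekunulu*.
The causative form *ekunulu*: final sound = /u/, a vowel → -gif → *ekunulugif*.
The past-tense form *ekunulugif*: final sound = /f/, a non-sibilant consonant → -at → *ekunulugifat*.

ekunulugifat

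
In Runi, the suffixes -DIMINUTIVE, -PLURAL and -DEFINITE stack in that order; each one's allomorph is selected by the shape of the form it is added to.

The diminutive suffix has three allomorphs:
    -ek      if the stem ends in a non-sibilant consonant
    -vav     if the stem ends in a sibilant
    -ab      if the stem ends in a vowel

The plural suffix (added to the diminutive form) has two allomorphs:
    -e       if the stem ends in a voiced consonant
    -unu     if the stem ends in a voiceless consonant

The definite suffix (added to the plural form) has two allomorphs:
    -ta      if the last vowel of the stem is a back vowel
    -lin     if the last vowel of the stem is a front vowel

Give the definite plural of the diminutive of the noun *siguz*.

siguzvavelin

*siguz* — final sound /z/ (a sibilant) → -vav → *siguzvav*.
Since the final consonant of the diminutive form *siguzvav* is /v/ (voiced), it takes -e, giving *siguzvave*.
The plural form *siguzvave*: last vowel = /e/, a front vowel → -lin → *siguzvavelin*.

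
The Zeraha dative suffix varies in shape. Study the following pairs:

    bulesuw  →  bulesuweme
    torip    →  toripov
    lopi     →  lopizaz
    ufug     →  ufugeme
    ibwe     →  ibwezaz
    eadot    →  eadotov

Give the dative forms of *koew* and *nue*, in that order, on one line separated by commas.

koeweme, nuezaz

The suffix is conditioned by the final sound: -ov when the stem ends in a voiceless consonant (*torip*, *eadot*); -eme when the stem ends in a voiced consonant (*bulesuw*, *ufug*); -zaz when the stem ends in a vowel (*lopi*, *ibwe*).
The final sound of *koew* is /w/, which is a voiced consonant, so the suffix is -eme, giving *koeweme*.
The final sound of *nue* is /e/, which is a vowel, so the suffix is -zaz, giving *nuezaz*.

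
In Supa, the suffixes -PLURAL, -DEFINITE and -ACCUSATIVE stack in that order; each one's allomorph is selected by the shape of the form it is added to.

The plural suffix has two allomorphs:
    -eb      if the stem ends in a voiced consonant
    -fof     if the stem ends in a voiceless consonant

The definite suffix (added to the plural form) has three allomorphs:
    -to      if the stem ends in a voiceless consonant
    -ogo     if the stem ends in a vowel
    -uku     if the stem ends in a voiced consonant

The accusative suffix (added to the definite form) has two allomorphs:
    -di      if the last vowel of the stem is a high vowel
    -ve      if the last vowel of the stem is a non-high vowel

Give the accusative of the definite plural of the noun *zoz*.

Since the final consonant of *zoz* is /z/ (voiced), it takes -eb, giving *zozeb*.
Since the final sound of the plural form *zozeb* is /b/ (a voiced consonant), it takes -uku, giving *zozebuku*.
The definite form *zozebuku* — last vowel /u/ (a high vowel) → -di → *zozebukudi*.

zozebukudi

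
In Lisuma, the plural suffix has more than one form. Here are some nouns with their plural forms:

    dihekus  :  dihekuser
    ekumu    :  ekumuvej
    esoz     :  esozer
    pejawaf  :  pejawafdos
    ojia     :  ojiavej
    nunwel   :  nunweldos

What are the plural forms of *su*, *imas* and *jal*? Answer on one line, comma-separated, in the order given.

suvej, imaser, jaldos

The pattern is sibilance of the final sound: -er when the stem ends in a sibilant (*dihekus*, *esoz*); -dos when the stem ends in a non-sibilant consonant (*pejawaf*, *nunwel*); -vej when the stem ends in a vowel (*ekumu*, *ojia*).
The final sound of *su* is /u/, which is a vowel, so the suffix is -vej, giving *suvej*.
*imas* — final sound /s/ (a sibilant) → -er → *imaser*.
The final sound of *jal* is /l/, which is a non-sibilant consonant, so the suffix is -dos, giving *jaldos*.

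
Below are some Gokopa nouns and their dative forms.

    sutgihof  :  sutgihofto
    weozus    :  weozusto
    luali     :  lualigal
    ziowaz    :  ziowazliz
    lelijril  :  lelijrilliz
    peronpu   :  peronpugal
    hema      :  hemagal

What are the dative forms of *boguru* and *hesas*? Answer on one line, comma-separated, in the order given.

bogurugal, hesasto

Looking at the final sound of each stem: -to when the stem ends in a voiceless consonant (*sutgihof*, *weozus*); -liz when the stem ends in a voiced consonant (*ziowaz*, *lelijril*); -gal when the stem ends in a vowel (*luali*, *peronpu*, *hema*).
*boguru*: final sound = /u/, a vowel → -gal → *bogurugal*.
*hesas*: final sound = /s/, a voiceless consonant → -to → *hesasto*.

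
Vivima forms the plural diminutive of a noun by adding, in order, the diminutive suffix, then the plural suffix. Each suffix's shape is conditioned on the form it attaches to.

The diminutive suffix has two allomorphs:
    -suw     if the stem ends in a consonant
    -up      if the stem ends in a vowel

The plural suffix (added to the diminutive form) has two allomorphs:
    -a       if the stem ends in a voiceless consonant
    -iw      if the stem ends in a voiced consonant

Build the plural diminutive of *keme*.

kemeupa

*keme*: final sound = /e/, a vowel → -up → *kemeup*.
The final consonant of the diminutive form *kemeup* is /p/, which is voiceless, so the plural suffix is -a, giving *kemeupa*.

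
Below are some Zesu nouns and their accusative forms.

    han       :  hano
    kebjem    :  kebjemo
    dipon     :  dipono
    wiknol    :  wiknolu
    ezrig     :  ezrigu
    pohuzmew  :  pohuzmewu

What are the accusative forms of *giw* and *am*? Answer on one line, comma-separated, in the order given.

The alternation tracks the final consonant of the stem — -o when the stem ends in a nasal (*han*, *kebjem*, *dipon*); -u when the stem ends in a non-nasal consonant (*wiknol*, *ezrig*, *pohuzmew*).
*giw* — final consonant /w/ (non-nasal) → -u → *giwu*.
Since the final consonant of *am* is /m/ (a nasal), it takes -o, giving *amo*.

giwu, amo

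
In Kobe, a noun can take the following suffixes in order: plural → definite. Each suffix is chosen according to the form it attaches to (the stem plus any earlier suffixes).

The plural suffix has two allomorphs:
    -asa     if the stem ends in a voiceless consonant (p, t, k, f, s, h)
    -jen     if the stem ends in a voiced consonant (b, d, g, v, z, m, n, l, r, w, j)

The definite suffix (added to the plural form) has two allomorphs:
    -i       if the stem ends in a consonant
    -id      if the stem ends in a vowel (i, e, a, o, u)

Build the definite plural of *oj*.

ojjeni

Since the final consonant of *oj* is /j/ (voiced), it takes -jen, giving *ojjen*.
Since the final sound of the plural form *ojjen* is /n/ (a consonant), it takes -i, giving *ojjeni*.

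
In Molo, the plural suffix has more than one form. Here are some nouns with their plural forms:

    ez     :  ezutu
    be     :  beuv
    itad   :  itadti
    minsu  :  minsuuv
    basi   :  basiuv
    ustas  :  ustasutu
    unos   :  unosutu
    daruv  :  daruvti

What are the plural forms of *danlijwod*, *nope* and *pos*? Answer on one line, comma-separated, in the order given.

The pattern is sibilance of the final sound: -utu when the stem ends in a sibilant (*ez*, *ustas*, *unos*); -ti when the stem ends in a non-sibilant consonant (*itad*, *daruv*); -uv when the stem ends in a vowel (*be*, *minsu*, *basi*).
*danlijwod*: final sound = /d/, a non-sibilant consonant → -ti → *danlijwodti*.
Since the final sound of *nope* is /e/ (a vowel), it takes -uv, giving *nopeuv*.
*pos* — final sound /s/ (a sibilant) → -utu → *posutu*.

danlijwodti, nopeuv, posutu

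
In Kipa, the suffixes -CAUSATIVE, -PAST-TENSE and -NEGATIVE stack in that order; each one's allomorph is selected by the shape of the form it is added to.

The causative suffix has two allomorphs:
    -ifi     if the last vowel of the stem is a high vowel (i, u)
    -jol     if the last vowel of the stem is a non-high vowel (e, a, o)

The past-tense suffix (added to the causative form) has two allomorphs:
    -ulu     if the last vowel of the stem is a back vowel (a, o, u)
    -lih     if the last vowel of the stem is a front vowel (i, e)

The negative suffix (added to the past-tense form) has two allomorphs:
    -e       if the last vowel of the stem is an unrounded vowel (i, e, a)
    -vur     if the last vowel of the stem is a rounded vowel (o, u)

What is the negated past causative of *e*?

*e* — last vowel /e/ (a non-high vowel) → -jol → *ejol*.
The causative form *ejol*: last vowel = /o/, a back vowel → -ulu → *ejolulu*.
The past-tense form *ejolulu* — last vowel /u/ (a rounded vowel) → -vur → *ejoluluvur*.

ejoluluvur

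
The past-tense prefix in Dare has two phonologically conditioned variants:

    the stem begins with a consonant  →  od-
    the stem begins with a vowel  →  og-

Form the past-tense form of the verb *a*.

The first sound of *a* is /a/, which is a vowel, so the prefix is og-, giving *oga*.

oga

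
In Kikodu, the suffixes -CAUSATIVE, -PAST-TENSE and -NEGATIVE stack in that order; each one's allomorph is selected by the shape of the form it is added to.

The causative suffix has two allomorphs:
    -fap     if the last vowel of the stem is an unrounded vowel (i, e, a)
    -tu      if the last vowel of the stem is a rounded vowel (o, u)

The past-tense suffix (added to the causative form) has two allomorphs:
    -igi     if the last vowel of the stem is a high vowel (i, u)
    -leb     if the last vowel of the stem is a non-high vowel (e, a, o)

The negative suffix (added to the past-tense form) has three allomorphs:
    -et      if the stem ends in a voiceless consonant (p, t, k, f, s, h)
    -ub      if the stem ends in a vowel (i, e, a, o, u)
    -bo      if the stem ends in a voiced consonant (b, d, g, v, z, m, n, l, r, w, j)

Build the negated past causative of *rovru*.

rovrutuigiub

*rovru* — last vowel /u/ (a rounded vowel) → -tu → *rovrutu*.
The causative form *rovrutu*: last vowel = /u/, a high vowel → -igi → *rovrutuigi*.
The final sound of the past-tense form *rovrutuigi* is /i/, which is a vowel, so the negative suffix is -ub, giving *rovrutuigiub*.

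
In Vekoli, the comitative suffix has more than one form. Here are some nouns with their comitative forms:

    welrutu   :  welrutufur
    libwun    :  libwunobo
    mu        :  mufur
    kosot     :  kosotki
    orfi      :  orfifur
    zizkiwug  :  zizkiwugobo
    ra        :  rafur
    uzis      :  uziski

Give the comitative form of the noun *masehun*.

Looking at the final sound of each stem: -ki when the stem ends in a voiceless consonant (*kosot*, *uzis*); -obo when the stem ends in a voiced consonant (*libwun*, *zizkiwug*); -fur when the stem ends in a vowel (*welrutu*, *mu*, *orfi*, *ra*).
Since the final sound of *masehun* is /n/ (a voiced consonant), it takes -obo, giving *masehunobo*.

masehunobo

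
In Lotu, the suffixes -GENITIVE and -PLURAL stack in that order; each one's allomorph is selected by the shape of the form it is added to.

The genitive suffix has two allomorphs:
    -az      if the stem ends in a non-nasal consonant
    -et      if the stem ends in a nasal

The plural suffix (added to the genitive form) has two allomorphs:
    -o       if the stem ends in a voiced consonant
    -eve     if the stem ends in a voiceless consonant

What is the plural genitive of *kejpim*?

*kejpim*: final consonant = /m/, a nasal → -et → *kejpimet*.
The final consonant of the genitive form *kejpimet* is /t/, which is voiceless, so the plural suffix is -eve, giving *kejpimeteve*.

kejpimeteve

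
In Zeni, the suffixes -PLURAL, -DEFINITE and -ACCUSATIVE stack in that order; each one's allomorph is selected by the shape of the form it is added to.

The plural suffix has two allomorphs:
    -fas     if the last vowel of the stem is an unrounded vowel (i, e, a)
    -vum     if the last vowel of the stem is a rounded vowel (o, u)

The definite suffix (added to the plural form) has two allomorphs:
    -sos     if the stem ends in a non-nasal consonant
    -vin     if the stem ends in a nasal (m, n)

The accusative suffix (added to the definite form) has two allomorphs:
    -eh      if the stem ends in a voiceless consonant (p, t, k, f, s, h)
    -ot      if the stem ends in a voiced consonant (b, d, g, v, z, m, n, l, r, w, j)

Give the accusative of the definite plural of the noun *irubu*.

irubuvumvinot

*irubu*: last vowel = /u/, a rounded vowel → -vum → *irubuvum*.
The final consonant of the plural form *irubuvum* is /m/, which is a nasal, so the definite suffix is -vin, giving *irubuvumvin*.
Since the final consonant of the definite form *irubuvumvin* is /n/ (voiced), it takes -ot, giving *irubuvumvinot*.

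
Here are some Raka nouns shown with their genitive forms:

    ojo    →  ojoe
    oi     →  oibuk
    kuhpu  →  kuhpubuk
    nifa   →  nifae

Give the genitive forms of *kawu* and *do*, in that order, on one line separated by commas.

kawubuk, doe

The alternation tracks the last vowel of the stem — -buk when the last vowel of the stem is a high vowel (*oi*, *kuhpu*); -e when the last vowel of the stem is a non-high vowel (*ojo*, *nifa*).
The last vowel of *kawu* is /u/, which is a high vowel, so the suffix is -buk, giving *kawubuk*.
*do* — last vowel /o/ (a non-high vowel) → -e → *doe*.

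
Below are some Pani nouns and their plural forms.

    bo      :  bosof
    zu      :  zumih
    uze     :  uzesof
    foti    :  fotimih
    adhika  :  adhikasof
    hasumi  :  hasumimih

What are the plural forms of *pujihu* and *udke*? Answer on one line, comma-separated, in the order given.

The suffix is conditioned by the last vowel: -mih when the last vowel of the stem is a high vowel (*zu*, *foti*, *hasumi*); -sof when the last vowel of the stem is a non-high vowel (*bo*, *uze*, *adhika*).
Since the last vowel of *pujihu* is /u/ (a high vowel), it takes -mih, giving *pujihumih*.
*udke* — last vowel /e/ (a non-high vowel) → -sof → *udkesof*.

pujihumih, udkesof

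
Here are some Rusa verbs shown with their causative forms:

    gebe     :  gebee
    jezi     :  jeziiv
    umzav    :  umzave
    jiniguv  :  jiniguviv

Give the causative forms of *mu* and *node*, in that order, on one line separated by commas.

muiv, nodee

The alternation tracks the last vowel of the stem — -iv when the last vowel of the stem is a high vowel (*jezi*, *jiniguv*); -e when the last vowel of the stem is a non-high vowel (*gebe*, *umzav*).
*mu* — last vowel /u/ (a high vowel) → -iv → *muiv*.
Since the last vowel of *node* is /e/ (a non-high vowel), it takes -e, giving *nodee*.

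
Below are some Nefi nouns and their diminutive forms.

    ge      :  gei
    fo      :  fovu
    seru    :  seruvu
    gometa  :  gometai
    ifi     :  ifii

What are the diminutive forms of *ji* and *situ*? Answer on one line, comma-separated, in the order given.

Looking at the last vowel of each stem: -vu when the last vowel of the stem is a rounded vowel (*fo*, *seru*); -i when the last vowel of the stem is an unrounded vowel (*ge*, *gometa*, *ifi*).
The last vowel of *ji* is /i/, which is an unrounded vowel, so the suffix is -i, giving *jii*.
*situ* — last vowel /u/ (a rounded vowel) → -vu → *situvu*.

jii, situvu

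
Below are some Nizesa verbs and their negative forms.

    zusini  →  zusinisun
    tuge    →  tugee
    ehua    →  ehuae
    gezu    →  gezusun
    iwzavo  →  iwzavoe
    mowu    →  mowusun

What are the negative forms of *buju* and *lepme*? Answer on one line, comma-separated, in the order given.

The alternation tracks the last vowel of the stem — -sun when the last vowel of the stem is a high vowel (*zusini*, *gezu*, *mowu*); -e when the last vowel of the stem is a non-high vowel (*tuge*, *ehua*, *iwzavo*).
*buju* — last vowel /u/ (a high vowel) → -sun → *bujusun*.
*lepme* — last vowel /e/ (a non-high vowel) → -e → *lepmee*.

bujusun, lepmee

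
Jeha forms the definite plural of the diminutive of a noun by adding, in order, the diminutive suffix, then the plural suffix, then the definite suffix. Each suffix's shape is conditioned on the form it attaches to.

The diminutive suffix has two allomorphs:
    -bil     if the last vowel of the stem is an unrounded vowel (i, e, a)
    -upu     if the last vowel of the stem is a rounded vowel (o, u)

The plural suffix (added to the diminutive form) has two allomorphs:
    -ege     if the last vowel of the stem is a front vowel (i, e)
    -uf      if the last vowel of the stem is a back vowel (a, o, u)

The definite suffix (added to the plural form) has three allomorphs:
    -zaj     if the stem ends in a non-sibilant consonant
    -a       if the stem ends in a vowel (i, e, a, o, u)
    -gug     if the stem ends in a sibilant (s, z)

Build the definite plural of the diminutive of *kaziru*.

kaziruupuufzaj

Since the last vowel of *kaziru* is /u/ (a rounded vowel), it takes -upu, giving *kaziruupu*.
The last vowel of the diminutive form *kaziruupu* is /u/, which is a back vowel, so the plural suffix is -uf, giving *kaziruupuuf*.
The plural form *kaziruupuuf*: final sound = /f/, a non-sibilant consonant → -zaj → *kaziruupuufzaj*.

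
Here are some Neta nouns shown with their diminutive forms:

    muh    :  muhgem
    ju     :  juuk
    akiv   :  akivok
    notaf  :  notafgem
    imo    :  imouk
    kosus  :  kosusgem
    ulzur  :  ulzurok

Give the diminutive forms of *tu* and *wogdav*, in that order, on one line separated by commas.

tuuk, wogdavok

The alternation tracks the final sound of the stem — -gem when the stem ends in a voiceless consonant (*muh*, *notaf*, *kosus*); -ok when the stem ends in a voiced consonant (*akiv*, *ulzur*); -uk when the stem ends in a vowel (*ju*, *imo*).
Since the final sound of *tu* is /u/ (a vowel), it takes -uk, giving *tuuk*.
The final sound of *wogdav* is /v/, which is a voiced consonant, so the suffix is -ok, giving *wogdavok*.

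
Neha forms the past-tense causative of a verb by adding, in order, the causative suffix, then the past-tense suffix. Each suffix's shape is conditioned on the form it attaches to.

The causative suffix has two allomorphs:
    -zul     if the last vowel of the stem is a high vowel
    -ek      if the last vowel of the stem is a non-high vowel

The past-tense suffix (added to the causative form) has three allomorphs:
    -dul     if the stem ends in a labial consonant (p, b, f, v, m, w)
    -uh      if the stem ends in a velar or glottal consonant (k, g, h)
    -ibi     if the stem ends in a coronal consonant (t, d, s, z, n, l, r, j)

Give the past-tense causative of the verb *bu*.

buzulibi

*bu* — last vowel /u/ (a high vowel) → -zul → *buzul*.
The final consonant of the causative form *buzul* is /l/, which is coronal, so the past-tense suffix is -ibi, giving *buzulibi*.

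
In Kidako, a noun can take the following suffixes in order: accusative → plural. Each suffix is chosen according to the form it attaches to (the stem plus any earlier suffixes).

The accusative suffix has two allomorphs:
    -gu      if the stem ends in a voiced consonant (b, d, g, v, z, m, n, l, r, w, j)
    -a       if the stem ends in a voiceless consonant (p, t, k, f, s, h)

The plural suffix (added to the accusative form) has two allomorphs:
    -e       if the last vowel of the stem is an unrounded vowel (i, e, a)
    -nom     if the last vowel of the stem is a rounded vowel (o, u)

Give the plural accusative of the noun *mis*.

The final consonant of *mis* is /s/, which is voiceless, so the accusative suffix is -a, giving *misa*.
Since the last vowel of the accusative form *misa* is /a/ (an unrounded vowel), it takes -e, giving *misae*.

misae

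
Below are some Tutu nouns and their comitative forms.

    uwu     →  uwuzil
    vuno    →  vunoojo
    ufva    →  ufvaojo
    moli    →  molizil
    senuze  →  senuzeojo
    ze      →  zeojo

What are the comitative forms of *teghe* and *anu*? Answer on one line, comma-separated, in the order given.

Looking at the last vowel of each stem: -zil when the last vowel of the stem is a high vowel (*uwu*, *moli*); -ojo when the last vowel of the stem is a non-high vowel (*vuno*, *ufva*, *senuze*, *ze*).
The last vowel of *teghe* is /e/, which is a non-high vowel, so the suffix is -ojo, giving *tegheojo*.
Since the last vowel of *anu* is /u/ (a high vowel), it takes -zil, giving *anuzil*.

tegheojo, anuzil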